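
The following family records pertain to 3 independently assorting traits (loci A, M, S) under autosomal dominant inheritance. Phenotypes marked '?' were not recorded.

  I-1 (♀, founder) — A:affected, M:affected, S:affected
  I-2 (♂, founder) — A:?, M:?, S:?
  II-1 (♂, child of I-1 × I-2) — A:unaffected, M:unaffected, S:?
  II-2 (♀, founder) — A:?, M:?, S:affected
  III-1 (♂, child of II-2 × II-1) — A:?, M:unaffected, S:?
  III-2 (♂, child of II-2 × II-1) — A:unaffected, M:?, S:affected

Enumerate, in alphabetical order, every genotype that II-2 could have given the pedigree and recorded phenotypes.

II-2 ∈ {Aa Mm SS, Aa Mm Ss, Aa mm SS, Aa mm Ss, aa Mm SS, aa Mm Ss, aa mm SS, aa mm Ss}

A/I-1 aff ·: Aa
A/I-2 ? ·: aa|Aa
A/II-1 un I-1×I-2: aa
A/II-2 ? ·: aa|Aa
A/III-1 ? II-2×II-1: aa|Aa
A/III-2 un II-2×II-1: aa
⇒ A over [I-1,I-2,II-1,II-2,III-1,III-2]: 6 consistent
M/I-1 aff ·: Mm
M/I-2 ? ·: mm|Mm
M/II-1 un I-1×I-2: mm
M/II-2 ? ·: mm|Mm
M/III-1 un II-2×II-1: mm
M/III-2 ? II-2×II-1: mm|Mm
⇒ M over [I-1,I-2,II-1,II-2,III-1,III-2]: 6 consistent
S/I-1 aff ·: Ss|SS
S/I-2 ? ·: ss|Ss|SS
S/II-1 ? I-1×I-2: ss|Ss|SS
S/II-2 aff ·: Ss|SS
S/III-1 ? II-2×II-1: ss|Ss|SS
S/III-2 aff II-2×II-1: Ss|SS
⇒ S over [I-1,I-2,II-1,II-2,III-1,III-2]: 76 consistent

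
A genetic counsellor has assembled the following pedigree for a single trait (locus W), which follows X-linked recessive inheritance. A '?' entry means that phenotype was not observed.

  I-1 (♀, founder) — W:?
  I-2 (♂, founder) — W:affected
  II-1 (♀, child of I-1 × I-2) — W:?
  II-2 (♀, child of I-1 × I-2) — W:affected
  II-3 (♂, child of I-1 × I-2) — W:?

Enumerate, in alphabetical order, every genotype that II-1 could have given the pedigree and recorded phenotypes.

II-1 ∈ {X^WX^w, X^wX^w}

W/I-1 ? ·: X^WX^w|X^wX^w
W/I-2 aff ·: X^wY
W/II-1 ? I-1×I-2: X^WX^w|X^wX^w
W/II-2 aff I-1×I-2: X^wX^w
W/II-3 ? I-1×I-2: X^WY|X^wY
⇒ W over [I-1,I-2,II-1,II-2,II-3]: 5 consistent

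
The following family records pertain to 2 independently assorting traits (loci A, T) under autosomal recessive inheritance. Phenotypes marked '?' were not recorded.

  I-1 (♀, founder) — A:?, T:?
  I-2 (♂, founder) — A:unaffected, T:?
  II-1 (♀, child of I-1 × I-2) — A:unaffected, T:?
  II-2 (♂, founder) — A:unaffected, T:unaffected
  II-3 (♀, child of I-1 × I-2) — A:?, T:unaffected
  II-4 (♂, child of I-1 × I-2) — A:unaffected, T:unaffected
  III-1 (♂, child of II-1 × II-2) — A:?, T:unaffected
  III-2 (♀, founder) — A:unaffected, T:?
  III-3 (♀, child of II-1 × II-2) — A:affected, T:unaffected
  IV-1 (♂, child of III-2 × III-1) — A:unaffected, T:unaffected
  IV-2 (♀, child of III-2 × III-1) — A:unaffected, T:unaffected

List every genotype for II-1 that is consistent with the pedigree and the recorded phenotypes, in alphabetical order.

A/I-1 ? ·: AA|Aa|aa
A/I-2 un ·: AA|Aa
A/II-1 un I-1×I-2: Aa
A/II-2 un ·: Aa
A/II-3 ? I-1×I-2: AA|Aa|aa
A/II-4 un I-1×I-2: AA|Aa
A/III-1 ? II-1×II-2: AA|Aa|aa
A/III-2 un ·: AA|Aa
A/III-3 aff II-1×II-2: aa
A/IV-1 un III-2×III-1: AA|Aa
A/IV-2 un III-2×III-1: AA|Aa
⇒ A over [I-1,I-2,II-1,II-2,II-3,II-4,III-1,III-2,III-3,IV-1,IV-2]: 255 consistent
T/I-1 ? ·: TT|Tt|tt
T/I-2 ? ·: TT|Tt|tt
T/II-1 ? I-1×I-2: TT|Tt|tt
T/II-2 un ·: TT|Tt
T/II-3 un I-1×I-2: TT|Tt
T/II-4 un I-1×I-2: TT|Tt
T/III-1 un II-1×II-2: TT|Tt
T/III-2 ? ·: TT|Tt|tt
T/III-3 un II-1×II-2: TT|Tt
T/IV-1 un III-2×III-1: TT|Tt
T/IV-2 un III-2×III-1: TT|Tt
⇒ T over [I-1,I-2,II-1,II-2,II-3,II-4,III-1,III-2,III-3,IV-1,IV-2]: 1536 consistent

II-1 ∈ {Aa TT, Aa Tt, Aa tt}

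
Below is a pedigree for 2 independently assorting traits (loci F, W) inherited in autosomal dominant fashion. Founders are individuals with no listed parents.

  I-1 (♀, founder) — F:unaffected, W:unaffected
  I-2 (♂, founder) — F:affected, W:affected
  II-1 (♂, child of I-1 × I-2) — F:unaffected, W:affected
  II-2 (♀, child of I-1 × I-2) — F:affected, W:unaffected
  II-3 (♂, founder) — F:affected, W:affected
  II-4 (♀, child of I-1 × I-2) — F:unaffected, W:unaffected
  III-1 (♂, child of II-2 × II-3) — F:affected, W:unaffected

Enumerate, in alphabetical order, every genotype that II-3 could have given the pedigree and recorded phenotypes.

F/I-1 un ·: ff
F/I-2 aff ·: Ff
F/II-1 un I-1×I-2: ff
F/II-2 aff I-1×I-2: Ff
F/II-3 aff ·: Ff|FF
F/II-4 un I-1×I-2: ff
F/III-1 aff II-2×II-3: Ff|FF
⇒ F over [I-1,I-2,II-1,II-2,II-3,II-4,III-1]: 4 consistent
W/I-1 un ·: ww
W/I-2 aff ·: Ww
W/II-1 aff I-1×I-2: Ww
W/II-2 un I-1×I-2: ww
W/II-3 aff ·: Ww
W/II-4 un I-1×I-2: ww
W/III-1 un II-2×II-3: ww
⇒ W over [I-1,I-2,II-1,II-2,II-3,II-4,III-1]: 1 consistent

II-3 ∈ {FF Ww, Ff Ww}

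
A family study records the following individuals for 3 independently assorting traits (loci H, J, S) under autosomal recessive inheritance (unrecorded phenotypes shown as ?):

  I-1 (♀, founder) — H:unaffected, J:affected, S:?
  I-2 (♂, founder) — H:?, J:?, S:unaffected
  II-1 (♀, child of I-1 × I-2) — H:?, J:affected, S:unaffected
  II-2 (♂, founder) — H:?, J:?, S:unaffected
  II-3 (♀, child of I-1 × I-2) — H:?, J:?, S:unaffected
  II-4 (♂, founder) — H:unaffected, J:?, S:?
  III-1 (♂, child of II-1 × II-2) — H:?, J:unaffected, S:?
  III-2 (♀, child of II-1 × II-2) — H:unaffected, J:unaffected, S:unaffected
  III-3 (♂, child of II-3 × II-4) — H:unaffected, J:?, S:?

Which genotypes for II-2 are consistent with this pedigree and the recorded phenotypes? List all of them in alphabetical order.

II-2 ∈ {HH JJ SS, HH JJ Ss, HH Jj SS, HH Jj Ss, Hh JJ SS, Hh JJ Ss, Hh Jj SS, Hh Jj Ss, hh JJ SS, hh JJ Ss, hh Jj SS, hh Jj Ss}

H/I-1 un ·: HH|Hh
H/I-2 ? ·: HH|Hh|hh
H/II-1 ? I-1×I-2: HH|Hh|hh
H/II-2 ? ·: HH|Hh|hh
H/II-3 ? I-1×I-2: HH|Hh|hh
H/II-4 un ·: HH|Hh
H/III-1 ? II-1×II-2: HH|Hh|hh
H/III-2 un II-1×II-2: HH|Hh
H/III-3 un II-3×II-4: HH|Hh
⇒ H over [I-1,I-2,II-1,II-2,II-3,II-4,III-1,III-2,III-3]: 597 consistent
J/I-1 aff ·: jj
J/I-2 ? ·: Jj|jj
J/II-1 aff I-1×I-2: jj
J/II-2 ? ·: JJ|Jj
J/II-3 ? I-1×I-2: Jj|jj
J/II-4 ? ·: JJ|Jj|jj
J/III-1 un II-1×II-2: Jj
J/III-2 un II-1×II-2: Jj
J/III-3 ? II-3×II-4: JJ|Jj|jj
⇒ J over [I-1,I-2,II-1,II-2,II-3,II-4,III-1,III-2,III-3]: 30 consistent
S/I-1 ? ·: SS|Ss|ss
S/I-2 un ·: SS|Ss
S/II-1 un I-1×I-2: SS|Ss
S/II-2 un ·: SS|Ss
S/II-3 un I-1×I-2: SS|Ss
S/II-4 ? ·: SS|Ss|ss
S/III-1 ? II-1×II-2: SS|Ss|ss
S/III-2 un II-1×II-2: SS|Ss
S/III-3 ? II-3×II-4: SS|Ss|ss
⇒ S over [I-1,I-2,II-1,II-2,II-3,II-4,III-1,III-2,III-3]: 655 consistent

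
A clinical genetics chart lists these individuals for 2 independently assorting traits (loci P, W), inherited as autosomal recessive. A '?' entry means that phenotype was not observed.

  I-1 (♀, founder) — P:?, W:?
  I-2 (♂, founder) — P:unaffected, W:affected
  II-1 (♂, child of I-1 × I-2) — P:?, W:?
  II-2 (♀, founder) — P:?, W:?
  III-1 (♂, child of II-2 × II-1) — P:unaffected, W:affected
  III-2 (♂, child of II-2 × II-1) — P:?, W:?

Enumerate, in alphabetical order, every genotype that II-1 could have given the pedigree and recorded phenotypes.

II-1 ∈ {PP Ww, PP ww, Pp Ww, Pp ww, pp Ww, pp ww}

P/I-1 ? ·: PP|Pp|pp
P/I-2 un ·: PP|Pp
P/II-1 ? I-1×I-2: PP|Pp|pp
P/II-2 ? ·: PP|Pp|pp
P/III-1 un II-2×II-1: PP|Pp
P/III-2 ? II-2×II-1: PP|Pp|pp
⇒ P over [I-1,I-2,II-1,II-2,III-1,III-2]: 90 consistent
W/I-1 ? ·: WW|Ww|ww
W/I-2 aff ·: ww
W/II-1 ? I-1×I-2: Ww|ww
W/II-2 ? ·: Ww|ww
W/III-1 aff II-2×II-1: ww
W/III-2 ? II-2×II-1: WW|Ww|ww
⇒ W over [I-1,I-2,II-1,II-2,III-1,III-2]: 16 consistent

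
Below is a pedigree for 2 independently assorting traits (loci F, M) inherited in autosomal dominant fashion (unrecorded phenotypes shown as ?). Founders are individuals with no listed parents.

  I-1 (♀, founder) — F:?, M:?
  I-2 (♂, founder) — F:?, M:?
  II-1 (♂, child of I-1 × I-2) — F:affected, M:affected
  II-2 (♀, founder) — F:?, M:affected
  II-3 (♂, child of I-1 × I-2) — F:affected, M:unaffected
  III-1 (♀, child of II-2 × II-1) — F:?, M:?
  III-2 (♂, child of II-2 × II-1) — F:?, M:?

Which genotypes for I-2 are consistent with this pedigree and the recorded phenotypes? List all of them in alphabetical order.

I-2 ∈ {FF Mm, FF mm, Ff Mm, Ff mm, ff Mm, ff mm}

F/I-1 ? ·: ff|Ff|FF
F/I-2 ? ·: ff|Ff|FF
F/II-1 aff I-1×I-2: Ff|FF
F/II-2 ? ·: ff|Ff|FF
F/II-3 aff I-1×I-2: Ff|FF
F/III-1 ? II-2×II-1: ff|Ff|FF
F/III-2 ? II-2×II-1: ff|Ff|FF
⇒ F over [I-1,I-2,II-1,II-2,II-3,III-1,III-2]: 212 consistent
M/I-1 ? ·: mm|Mm
M/I-2 ? ·: mm|Mm
M/II-1 aff I-1×I-2: Mm|MM
M/II-2 aff ·: Mm|MM
M/II-3 un I-1×I-2: mm
M/III-1 ? II-2×II-1: mm|Mm|MM
M/III-2 ? II-2×II-1: mm|Mm|MM
⇒ M over [I-1,I-2,II-1,II-2,II-3,III-1,III-2]: 44 consistent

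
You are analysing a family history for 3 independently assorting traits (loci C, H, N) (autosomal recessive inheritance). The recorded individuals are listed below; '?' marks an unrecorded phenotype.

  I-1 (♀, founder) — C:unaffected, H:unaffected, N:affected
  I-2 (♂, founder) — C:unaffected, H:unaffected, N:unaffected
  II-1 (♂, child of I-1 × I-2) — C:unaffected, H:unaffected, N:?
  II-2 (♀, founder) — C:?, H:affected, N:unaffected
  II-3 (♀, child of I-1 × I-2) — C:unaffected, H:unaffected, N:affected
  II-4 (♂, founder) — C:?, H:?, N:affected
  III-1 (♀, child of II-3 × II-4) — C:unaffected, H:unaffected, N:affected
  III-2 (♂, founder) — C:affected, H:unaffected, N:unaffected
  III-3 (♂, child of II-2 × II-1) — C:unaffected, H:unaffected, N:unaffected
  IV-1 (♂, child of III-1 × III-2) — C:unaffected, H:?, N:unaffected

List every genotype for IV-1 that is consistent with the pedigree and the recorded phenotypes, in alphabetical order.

C/I-1 un ·: CC|Cc
C/I-2 un ·: CC|Cc
C/II-1 un I-1×I-2: CC|Cc
C/II-2 ? ·: CC|Cc|cc
C/II-3 un I-1×I-2: CC|Cc
C/II-4 ? ·: CC|Cc|cc
C/III-1 un II-3×II-4: CC|Cc
C/III-2 aff ·: cc
C/III-3 un II-2×II-1: CC|Cc
C/IV-1 un III-1×III-2: Cc
⇒ C over [I-1,I-2,II-1,II-2,II-3,II-4,III-1,III-2,III-3,IV-1]: 259 consistent
H/I-1 un ·: HH|Hh
H/I-2 un ·: HH|Hh
H/II-1 un I-1×I-2: HH|Hh
H/II-2 aff ·: hh
H/II-3 un I-1×I-2: HH|Hh
H/II-4 ? ·: HH|Hh|hh
H/III-1 un II-3×II-4: HH|Hh
H/III-2 un ·: HH|Hh
H/III-3 un II-2×II-1: Hh
H/IV-1 ? III-1×III-2: HH|Hh|hh
⇒ H over [I-1,I-2,II-1,II-2,II-3,II-4,III-1,III-2,III-3,IV-1]: 238 consistent
N/I-1 aff ·: nn
N/I-2 un ·: Nn
N/II-1 ? I-1×I-2: Nn|nn
N/II-2 un ·: NN|Nn
N/II-3 aff I-1×I-2: nn
N/II-4 aff ·: nn
N/III-1 aff II-3×II-4: nn
N/III-2 un ·: NN|Nn
N/III-3 un II-2×II-1: NN|Nn
N/IV-1 un III-1×III-2: Nn
⇒ N over [I-1,I-2,II-1,II-2,II-3,II-4,III-1,III-2,III-3,IV-1]: 12 consistent

IV-1 ∈ {Cc HH Nn, Cc Hh Nn, Cc hh Nn}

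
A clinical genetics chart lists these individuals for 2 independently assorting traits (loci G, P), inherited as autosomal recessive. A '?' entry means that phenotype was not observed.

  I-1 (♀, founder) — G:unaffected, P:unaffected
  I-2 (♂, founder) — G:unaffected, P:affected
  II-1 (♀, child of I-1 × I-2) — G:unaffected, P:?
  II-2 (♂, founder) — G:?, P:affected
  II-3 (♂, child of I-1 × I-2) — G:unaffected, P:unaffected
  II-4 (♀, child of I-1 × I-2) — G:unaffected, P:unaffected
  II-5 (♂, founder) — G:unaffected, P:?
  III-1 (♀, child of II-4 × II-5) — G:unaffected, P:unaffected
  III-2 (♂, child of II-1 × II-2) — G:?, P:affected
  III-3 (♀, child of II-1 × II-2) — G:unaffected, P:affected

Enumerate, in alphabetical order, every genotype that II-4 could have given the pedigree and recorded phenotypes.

II-4 ∈ {GG Pp, Gg Pp}

G/I-1 un ·: GG|Gg
G/I-2 un ·: GG|Gg
G/II-1 un I-1×I-2: GG|Gg
G/II-2 ? ·: GG|Gg|gg
G/II-3 un I-1×I-2: GG|Gg
G/II-4 un I-1×I-2: GG|Gg
G/II-5 un ·: GG|Gg
G/III-1 un II-4×II-5: GG|Gg
G/III-2 ? II-1×II-2: GG|Gg|gg
G/III-3 un II-1×II-2: GG|Gg
⇒ G over [I-1,I-2,II-1,II-2,II-3,II-4,II-5,III-1,III-2,III-3]: 774 consistent
P/I-1 un ·: PP|Pp
P/I-2 aff ·: pp
P/II-1 ? I-1×I-2: Pp|pp
P/II-2 aff ·: pp
P/II-3 un I-1×I-2: Pp
P/II-4 un I-1×I-2: Pp
P/II-5 ? ·: PP|Pp|pp
P/III-1 un II-4×II-5: PP|Pp
P/III-2 aff II-1×II-2: pp
P/III-3 aff II-1×II-2: pp
⇒ P over [I-1,I-2,II-1,II-2,II-3,II-4,II-5,III-1,III-2,III-3]: 15 consistent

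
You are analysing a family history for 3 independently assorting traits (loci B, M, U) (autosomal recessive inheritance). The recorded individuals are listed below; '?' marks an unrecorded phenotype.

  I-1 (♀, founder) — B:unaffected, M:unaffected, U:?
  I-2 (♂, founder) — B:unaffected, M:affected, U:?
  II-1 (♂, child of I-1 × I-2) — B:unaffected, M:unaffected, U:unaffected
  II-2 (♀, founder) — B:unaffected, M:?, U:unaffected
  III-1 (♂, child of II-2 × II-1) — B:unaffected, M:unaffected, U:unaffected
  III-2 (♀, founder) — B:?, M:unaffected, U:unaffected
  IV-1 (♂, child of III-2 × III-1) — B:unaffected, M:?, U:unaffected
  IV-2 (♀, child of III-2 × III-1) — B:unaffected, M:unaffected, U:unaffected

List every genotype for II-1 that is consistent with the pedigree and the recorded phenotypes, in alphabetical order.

II-1 ∈ {BB Mm UU, BB Mm Uu, Bb Mm UU, Bb Mm Uu}

B/I-1 un ·: BB|Bb
B/I-2 un ·: BB|Bb
B/II-1 un I-1×I-2: BB|Bb
B/II-2 un ·: BB|Bb
B/III-1 un II-2×II-1: BB|Bb
B/III-2 ? ·: BB|Bb|bb
B/IV-1 un III-2×III-1: BB|Bb
B/IV-2 un III-2×III-1: BB|Bb
⇒ B over [I-1,I-2,II-1,II-2,III-1,III-2,IV-1,IV-2]: 174 consistent
M/I-1 un ·: MM|Mm
M/I-2 aff ·: mm
M/II-1 un I-1×I-2: Mm
M/II-2 ? ·: MM|Mm|mm
M/III-1 un II-2×II-1: MM|Mm
M/III-2 un ·: MM|Mm
M/IV-1 ? III-2×III-1: MM|Mm|mm
M/IV-2 un III-2×III-1: MM|Mm
⇒ M over [I-1,I-2,II-1,II-2,III-1,III-2,IV-1,IV-2]: 80 consistent
U/I-1 ? ·: UU|Uu|uu
U/I-2 ? ·: UU|Uu|uu
U/II-1 un I-1×I-2: UU|Uu
U/II-2 un ·: UU|Uu
U/III-1 un II-2×II-1: UU|Uu
U/III-2 un ·: UU|Uu
U/IV-1 un III-2×III-1: UU|Uu
U/IV-2 un III-2×III-1: UU|Uu
⇒ U over [I-1,I-2,II-1,II-2,III-1,III-2,IV-1,IV-2]: 254 consistent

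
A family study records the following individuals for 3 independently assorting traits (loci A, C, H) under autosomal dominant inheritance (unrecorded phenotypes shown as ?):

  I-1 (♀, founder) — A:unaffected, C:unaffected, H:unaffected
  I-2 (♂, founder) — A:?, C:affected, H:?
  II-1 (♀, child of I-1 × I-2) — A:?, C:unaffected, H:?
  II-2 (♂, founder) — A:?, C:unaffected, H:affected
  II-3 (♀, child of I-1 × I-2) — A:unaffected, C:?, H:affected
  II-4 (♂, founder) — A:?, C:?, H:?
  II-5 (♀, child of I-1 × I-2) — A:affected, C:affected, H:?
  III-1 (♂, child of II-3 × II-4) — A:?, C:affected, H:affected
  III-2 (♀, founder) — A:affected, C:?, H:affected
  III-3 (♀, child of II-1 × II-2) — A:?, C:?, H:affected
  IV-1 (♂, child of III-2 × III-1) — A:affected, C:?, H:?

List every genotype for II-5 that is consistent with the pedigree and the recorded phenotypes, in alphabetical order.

A/I-1 un ·: aa
A/I-2 ? ·: Aa
A/II-1 ? I-1×I-2: aa|Aa
A/II-2 ? ·: aa|Aa|AA
A/II-3 un I-1×I-2: aa
A/II-4 ? ·: aa|Aa|AA
A/II-5 aff I-1×I-2: Aa
A/III-1 ? II-3×II-4: aa|Aa
A/III-2 aff ·: Aa|AA
A/III-3 ? II-1×II-2: aa|Aa|AA
A/IV-1 aff III-2×III-1: Aa|AA
⇒ A over [I-1,I-2,II-1,II-2,II-3,II-4,II-5,III-1,III-2,III-3,IV-1]: 132 consistent
C/I-1 un ·: cc
C/I-2 aff ·: Cc
C/II-1 un I-1×I-2: cc
C/II-2 un ·: cc
C/II-3 ? I-1×I-2: cc|Cc
C/II-4 ? ·: cc|Cc|CC
C/II-5 aff I-1×I-2: Cc
C/III-1 aff II-3×II-4: Cc|CC
C/III-2 ? ·: cc|Cc|CC
C/III-3 ? II-1×II-2: cc
C/IV-1 ? III-2×III-1: cc|Cc|CC
⇒ C over [I-1,I-2,II-1,II-2,II-3,II-4,II-5,III-1,III-2,III-3,IV-1]: 43 consistent
H/I-1 un ·: hh
H/I-2 ? ·: Hh|HH
H/II-1 ? I-1×I-2: hh|Hh
H/II-2 aff ·: Hh|HH
H/II-3 aff I-1×I-2: Hh
H/II-4 ? ·: hh|Hh|HH
H/II-5 ? I-1×I-2: hh|Hh
H/III-1 aff II-3×II-4: Hh|HH
H/III-2 aff ·: Hh|HH
H/III-3 aff II-1×II-2: Hh|HH
H/IV-1 ? III-2×III-1: hh|Hh|HH
⇒ H over [I-1,I-2,II-1,II-2,II-3,II-4,II-5,III-1,III-2,III-3,IV-1]: 336 consistent

II-5 ∈ {Aa Cc Hh, Aa Cc hh}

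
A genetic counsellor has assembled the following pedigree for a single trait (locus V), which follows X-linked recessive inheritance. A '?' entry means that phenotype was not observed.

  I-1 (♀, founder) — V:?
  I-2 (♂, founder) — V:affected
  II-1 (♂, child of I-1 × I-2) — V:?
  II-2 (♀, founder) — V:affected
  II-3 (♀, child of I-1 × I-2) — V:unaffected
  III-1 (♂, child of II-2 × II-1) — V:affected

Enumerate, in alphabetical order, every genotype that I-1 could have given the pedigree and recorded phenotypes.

I-1 ∈ {X^VX^V, X^VX^v}

V/I-1 ? ·: X^VX^V|X^VX^v
V/I-2 aff ·: X^vY
V/II-1 ? I-1×I-2: X^VY|X^vY
V/II-2 aff ·: X^vX^v
V/II-3 un I-1×I-2: X^VX^v
V/III-1 aff II-2×II-1: X^vY
⇒ V over [I-1,I-2,II-1,II-2,II-3,III-1]: 3 consistent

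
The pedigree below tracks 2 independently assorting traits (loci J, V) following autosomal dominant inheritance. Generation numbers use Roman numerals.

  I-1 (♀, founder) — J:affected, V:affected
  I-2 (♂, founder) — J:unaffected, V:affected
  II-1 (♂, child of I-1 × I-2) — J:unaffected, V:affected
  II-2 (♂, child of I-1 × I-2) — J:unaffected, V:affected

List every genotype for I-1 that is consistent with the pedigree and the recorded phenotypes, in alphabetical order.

I-1 ∈ {Jj VV, Jj Vv}

J/I-1 aff ·: Jj
J/I-2 un ·: jj
J/II-1 un I-1×I-2: jj
J/II-2 un I-1×I-2: jj
⇒ J over [I-1,I-2,II-1,II-2]: 1 consistent
V/I-1 aff ·: Vv|VV
V/I-2 aff ·: Vv|VV
V/II-1 aff I-1×I-2: Vv|VV
V/II-2 aff I-1×I-2: Vv|VV
⇒ V over [I-1,I-2,II-1,II-2]: 13 consistent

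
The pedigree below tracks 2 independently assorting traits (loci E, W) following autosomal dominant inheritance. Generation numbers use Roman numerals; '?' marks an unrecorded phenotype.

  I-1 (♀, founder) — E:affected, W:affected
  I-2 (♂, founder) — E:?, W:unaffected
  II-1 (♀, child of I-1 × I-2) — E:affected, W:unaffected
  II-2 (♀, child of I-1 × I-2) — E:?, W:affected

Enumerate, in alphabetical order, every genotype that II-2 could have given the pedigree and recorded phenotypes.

E/I-1 aff ·: Ee|EE
E/I-2 ? ·: ee|Ee|EE
E/II-1 aff I-1×I-2: Ee|EE
E/II-2 ? I-1×I-2: ee|Ee|EE
⇒ E over [I-1,I-2,II-1,II-2]: 18 consistent
W/I-1 aff ·: Ww
W/I-2 un ·: ww
W/II-1 un I-1×I-2: ww
W/II-2 aff I-1×I-2: Ww
⇒ W over [I-1,I-2,II-1,II-2]: 1 consistent

II-2 ∈ {EE Ww, Ee Ww, ee Ww}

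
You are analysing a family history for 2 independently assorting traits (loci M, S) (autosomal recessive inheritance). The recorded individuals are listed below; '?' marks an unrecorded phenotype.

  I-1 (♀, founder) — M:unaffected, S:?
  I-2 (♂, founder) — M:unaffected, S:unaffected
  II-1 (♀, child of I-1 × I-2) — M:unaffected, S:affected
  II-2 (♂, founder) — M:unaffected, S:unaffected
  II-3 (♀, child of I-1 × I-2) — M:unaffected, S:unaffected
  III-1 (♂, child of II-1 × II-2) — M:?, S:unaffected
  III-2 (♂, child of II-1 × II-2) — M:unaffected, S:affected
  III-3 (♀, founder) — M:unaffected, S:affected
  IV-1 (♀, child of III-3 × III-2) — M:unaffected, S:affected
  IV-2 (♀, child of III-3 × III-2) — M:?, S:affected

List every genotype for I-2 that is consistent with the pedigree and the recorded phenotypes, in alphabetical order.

I-2 ∈ {MM Ss, Mm Ss}

M/I-1 un ·: MM|Mm
M/I-2 un ·: MM|Mm
M/II-1 un I-1×I-2: MM|Mm
M/II-2 un ·: MM|Mm
M/II-3 un I-1×I-2: MM|Mm
M/III-1 ? II-1×II-2: MM|Mm|mm
M/III-2 un II-1×II-2: MM|Mm
M/III-3 un ·: MM|Mm
M/IV-1 un III-3×III-2: MM|Mm
M/IV-2 ? III-3×III-2: MM|Mm|mm
⇒ M over [I-1,I-2,II-1,II-2,II-3,III-1,III-2,III-3,IV-1,IV-2]: 695 consistent
S/I-1 ? ·: Ss|ss
S/I-2 un ·: Ss
S/II-1 aff I-1×I-2: ss
S/II-2 un ·: Ss
S/II-3 un I-1×I-2: SS|Ss
S/III-1 un II-1×II-2: Ss
S/III-2 aff II-1×II-2: ss
S/III-3 aff ·: ss
S/IV-1 aff III-3×III-2: ss
S/IV-2 aff III-3×III-2: ss
⇒ S over [I-1,I-2,II-1,II-2,II-3,III-1,III-2,III-3,IV-1,IV-2]: 3 consistent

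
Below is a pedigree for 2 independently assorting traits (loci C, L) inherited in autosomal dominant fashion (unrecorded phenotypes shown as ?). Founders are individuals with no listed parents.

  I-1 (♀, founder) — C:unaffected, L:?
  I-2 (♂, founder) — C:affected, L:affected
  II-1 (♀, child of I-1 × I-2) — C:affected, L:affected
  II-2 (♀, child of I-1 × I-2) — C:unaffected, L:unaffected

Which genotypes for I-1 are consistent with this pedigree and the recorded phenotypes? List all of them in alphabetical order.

I-1 ∈ {cc Ll, cc ll}

C/I-1 un ·: cc
C/I-2 aff ·: Cc
C/II-1 aff I-1×I-2: Cc
C/II-2 un I-1×I-2: cc
⇒ C over [I-1,I-2,II-1,II-2]: 1 consistent
L/I-1 ? ·: ll|Ll
L/I-2 aff ·: Ll
L/II-1 aff I-1×I-2: Ll|LL
L/II-2 un I-1×I-2: ll
⇒ L over [I-1,I-2,II-1,II-2]: 3 consistent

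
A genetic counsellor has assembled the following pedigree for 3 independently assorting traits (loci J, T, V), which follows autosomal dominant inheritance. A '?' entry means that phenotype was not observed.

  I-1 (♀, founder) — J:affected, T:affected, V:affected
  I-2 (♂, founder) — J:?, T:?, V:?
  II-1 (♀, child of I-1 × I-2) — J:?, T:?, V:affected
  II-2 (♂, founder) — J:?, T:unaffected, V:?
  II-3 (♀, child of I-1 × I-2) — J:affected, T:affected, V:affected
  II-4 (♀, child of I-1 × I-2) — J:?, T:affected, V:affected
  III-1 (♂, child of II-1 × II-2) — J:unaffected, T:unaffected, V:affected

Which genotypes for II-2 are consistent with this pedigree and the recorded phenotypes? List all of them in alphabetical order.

II-2 ∈ {Jj tt VV, Jj tt Vv, Jj tt vv, jj tt VV, jj tt Vv, jj tt vv}

J/I-1 aff ·: Jj|JJ
J/I-2 ? ·: jj|Jj|JJ
J/II-1 ? I-1×I-2: jj|Jj
J/II-2 ? ·: jj|Jj
J/II-3 aff I-1×I-2: Jj|JJ
J/II-4 ? I-1×I-2: jj|Jj|JJ
J/III-1 un II-1×II-2: jj
⇒ J over [I-1,I-2,II-1,II-2,II-3,II-4,III-1]: 50 consistent
T/I-1 aff ·: Tt|TT
T/I-2 ? ·: tt|Tt|TT
T/II-1 ? I-1×I-2: tt|Tt
T/II-2 un ·: tt
T/II-3 aff I-1×I-2: Tt|TT
T/II-4 aff I-1×I-2: Tt|TT
T/III-1 un II-1×II-2: tt
⇒ T over [I-1,I-2,II-1,II-2,II-3,II-4,III-1]: 19 consistent
V/I-1 aff ·: Vv|VV
V/I-2 ? ·: vv|Vv|VV
V/II-1 aff I-1×I-2: Vv|VV
V/II-2 ? ·: vv|Vv|VV
V/II-3 aff I-1×I-2: Vv|VV
V/II-4 aff I-1×I-2: Vv|VV
V/III-1 aff II-1×II-2: Vv|VV
⇒ V over [I-1,I-2,II-1,II-2,II-3,II-4,III-1]: 122 consistent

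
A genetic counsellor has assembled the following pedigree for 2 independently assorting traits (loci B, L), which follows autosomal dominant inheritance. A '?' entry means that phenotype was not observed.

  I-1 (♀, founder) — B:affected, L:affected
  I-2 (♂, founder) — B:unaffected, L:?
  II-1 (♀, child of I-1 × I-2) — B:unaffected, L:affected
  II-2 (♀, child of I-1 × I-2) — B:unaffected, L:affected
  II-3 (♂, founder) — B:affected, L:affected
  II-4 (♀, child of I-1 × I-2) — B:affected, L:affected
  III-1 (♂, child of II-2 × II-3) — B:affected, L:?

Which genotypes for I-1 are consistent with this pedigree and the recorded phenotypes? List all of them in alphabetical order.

B/I-1 aff ·: Bb
B/I-2 un ·: bb
B/II-1 un I-1×I-2: bb
B/II-2 un I-1×I-2: bb
B/II-3 aff ·: Bb|BB
B/II-4 aff I-1×I-2: Bb
B/III-1 aff II-2×II-3: Bb
⇒ B over [I-1,I-2,II-1,II-2,II-3,II-4,III-1]: 2 consistent
L/I-1 aff ·: Ll|LL
L/I-2 ? ·: ll|Ll|LL
L/II-1 aff I-1×I-2: Ll|LL
L/II-2 aff I-1×I-2: Ll|LL
L/II-3 aff ·: Ll|LL
L/II-4 aff I-1×I-2: Ll|LL
L/III-1 ? II-2×II-3: ll|Ll|LL
⇒ L over [I-1,I-2,II-1,II-2,II-3,II-4,III-1]: 109 consistent

I-1 ∈ {Bb LL, Bb Ll}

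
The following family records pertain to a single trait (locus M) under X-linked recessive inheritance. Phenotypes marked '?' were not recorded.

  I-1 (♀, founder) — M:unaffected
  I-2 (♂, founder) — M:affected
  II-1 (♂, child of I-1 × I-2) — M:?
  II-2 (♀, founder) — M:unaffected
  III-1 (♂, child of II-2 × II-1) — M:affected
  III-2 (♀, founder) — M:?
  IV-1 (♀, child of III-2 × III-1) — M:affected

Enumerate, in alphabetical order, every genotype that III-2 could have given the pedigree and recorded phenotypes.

III-2 ∈ {X^MX^m, X^mX^m}

M/I-1 un ·: X^MX^M|X^MX^m
M/I-2 aff ·: X^mY
M/II-1 ? I-1×I-2: X^MY|X^mY
M/II-2 un ·: X^MX^m
M/III-1 aff II-2×II-1: X^mY
M/III-2 ? ·: X^MX^m|X^mX^m
M/IV-1 aff III-2×III-1: X^mX^m
⇒ M over [I-1,I-2,II-1,II-2,III-1,III-2,IV-1]: 6 consistent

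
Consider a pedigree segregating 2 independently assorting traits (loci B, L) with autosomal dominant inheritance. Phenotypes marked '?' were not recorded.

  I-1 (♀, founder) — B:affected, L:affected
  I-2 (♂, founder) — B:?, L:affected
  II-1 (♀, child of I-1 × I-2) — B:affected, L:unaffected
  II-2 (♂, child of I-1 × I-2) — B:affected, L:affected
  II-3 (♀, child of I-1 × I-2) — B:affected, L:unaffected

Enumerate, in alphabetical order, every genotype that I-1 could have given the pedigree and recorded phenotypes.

I-1 ∈ {BB Ll, Bb Ll}

B/I-1 aff ·: Bb|BB
B/I-2 ? ·: bb|Bb|BB
B/II-1 aff I-1×I-2: Bb|BB
B/II-2 aff I-1×I-2: Bb|BB
B/II-3 aff I-1×I-2: Bb|BB
⇒ B over [I-1,I-2,II-1,II-2,II-3]: 27 consistent
L/I-1 aff ·: Ll
L/I-2 aff ·: Ll
L/II-1 un I-1×I-2: ll
L/II-2 aff I-1×I-2: Ll|LL
L/II-3 un I-1×I-2: ll
⇒ L over [I-1,I-2,II-1,II-2,II-3]: 2 consistent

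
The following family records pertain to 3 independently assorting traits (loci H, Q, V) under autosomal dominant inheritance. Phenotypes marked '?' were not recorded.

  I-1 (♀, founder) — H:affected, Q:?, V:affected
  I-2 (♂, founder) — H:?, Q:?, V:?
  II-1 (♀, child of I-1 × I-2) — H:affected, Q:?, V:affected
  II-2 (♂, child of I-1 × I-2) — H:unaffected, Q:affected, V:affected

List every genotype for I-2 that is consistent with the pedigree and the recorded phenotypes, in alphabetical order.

H/I-1 aff ·: Hh
H/I-2 ? ·: hh|Hh
H/II-1 aff I-1×I-2: Hh|HH
H/II-2 un I-1×I-2: hh
⇒ H over [I-1,I-2,II-1,II-2]: 3 consistent
Q/I-1 ? ·: qq|Qq|QQ
Q/I-2 ? ·: qq|Qq|QQ
Q/II-1 ? I-1×I-2: qq|Qq|QQ
Q/II-2 aff I-1×I-2: Qq|QQ
⇒ Q over [I-1,I-2,II-1,II-2]: 21 consistent
V/I-1 aff ·: Vv|VV
V/I-2 ? ·: vv|Vv|VV
V/II-1 aff I-1×I-2: Vv|VV
V/II-2 aff I-1×I-2: Vv|VV
⇒ V over [I-1,I-2,II-1,II-2]: 15 consistent

I-2 ∈ {Hh QQ VV, Hh QQ Vv, Hh QQ vv, Hh Qq VV, Hh Qq Vv, Hh Qq vv, Hh qq VV, Hh qq Vv, Hh qq vv, hh QQ VV, hh QQ Vv, hh QQ vv, hh Qq VV, hh Qq Vv, hh Qq vv, hh qq VV, hh qq Vv, hh qq vv}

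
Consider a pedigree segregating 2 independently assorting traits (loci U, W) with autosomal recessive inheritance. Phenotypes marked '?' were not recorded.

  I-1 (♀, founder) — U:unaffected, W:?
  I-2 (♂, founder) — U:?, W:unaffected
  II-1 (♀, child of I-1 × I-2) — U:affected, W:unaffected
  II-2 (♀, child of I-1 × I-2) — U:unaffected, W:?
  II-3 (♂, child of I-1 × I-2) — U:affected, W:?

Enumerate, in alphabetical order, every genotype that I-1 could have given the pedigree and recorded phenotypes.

I-1 ∈ {Uu WW, Uu Ww, Uu ww}

U/I-1 un ·: Uu
U/I-2 ? ·: Uu|uu
U/II-1 aff I-1×I-2: uu
U/II-2 un I-1×I-2: UU|Uu
U/II-3 aff I-1×I-2: uu
⇒ U over [I-1,I-2,II-1,II-2,II-3]: 3 consistent
W/I-1 ? ·: WW|Ww|ww
W/I-2 un ·: WW|Ww
W/II-1 un I-1×I-2: WW|Ww
W/II-2 ? I-1×I-2: WW|Ww|ww
W/II-3 ? I-1×I-2: WW|Ww|ww
⇒ W over [I-1,I-2,II-1,II-2,II-3]: 40 consistent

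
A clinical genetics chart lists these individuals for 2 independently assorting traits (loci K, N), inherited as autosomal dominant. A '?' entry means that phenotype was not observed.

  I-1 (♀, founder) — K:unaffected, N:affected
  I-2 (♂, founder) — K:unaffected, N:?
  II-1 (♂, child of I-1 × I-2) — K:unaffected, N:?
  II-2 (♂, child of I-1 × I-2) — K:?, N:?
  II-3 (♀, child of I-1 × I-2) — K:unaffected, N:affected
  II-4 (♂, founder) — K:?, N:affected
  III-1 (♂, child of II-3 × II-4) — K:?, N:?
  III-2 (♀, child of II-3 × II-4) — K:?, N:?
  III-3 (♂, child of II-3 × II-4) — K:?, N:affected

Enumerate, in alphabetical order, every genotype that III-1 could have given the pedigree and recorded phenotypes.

III-1 ∈ {Kk NN, Kk Nn, Kk nn, kk NN, kk Nn, kk nn}

K/I-1 un ·: kk
K/I-2 un ·: kk
K/II-1 un I-1×I-2: kk
K/II-2 ? I-1×I-2: kk
K/II-3 un I-1×I-2: kk
K/II-4 ? ·: kk|Kk|KK
K/III-1 ? II-3×II-4: kk|Kk
K/III-2 ? II-3×II-4: kk|Kk
K/III-3 ? II-3×II-4: kk|Kk
⇒ K over [I-1,I-2,II-1,II-2,II-3,II-4,III-1,III-2,III-3]: 10 consistent
N/I-1 aff ·: Nn|NN
N/I-2 ? ·: nn|Nn|NN
N/II-1 ? I-1×I-2: nn|Nn|NN
N/II-2 ? I-1×I-2: nn|Nn|NN
N/II-3 aff I-1×I-2: Nn|NN
N/II-4 aff ·: Nn|NN
N/III-1 ? II-3×II-4: nn|Nn|NN
N/III-2 ? II-3×II-4: nn|Nn|NN
N/III-3 aff II-3×II-4: Nn|NN
⇒ N over [I-1,I-2,II-1,II-2,II-3,II-4,III-1,III-2,III-3]: 734 consistent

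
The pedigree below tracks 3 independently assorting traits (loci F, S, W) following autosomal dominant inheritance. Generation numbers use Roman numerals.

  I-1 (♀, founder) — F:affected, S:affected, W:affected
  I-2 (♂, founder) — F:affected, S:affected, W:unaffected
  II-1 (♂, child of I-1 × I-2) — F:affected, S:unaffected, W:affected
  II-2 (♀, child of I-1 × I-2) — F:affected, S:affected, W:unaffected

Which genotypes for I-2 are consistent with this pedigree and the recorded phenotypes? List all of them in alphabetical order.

F/I-1 aff ·: Ff|FF
F/I-2 aff ·: Ff|FF
F/II-1 aff I-1×I-2: Ff|FF
F/II-2 aff I-1×I-2: Ff|FF
⇒ F over [I-1,I-2,II-1,II-2]: 13 consistent
S/I-1 aff ·: Ss
S/I-2 aff ·: Ss
S/II-1 un I-1×I-2: ss
S/II-2 aff I-1×I-2: Ss|SS
⇒ S over [I-1,I-2,II-1,II-2]: 2 consistent
W/I-1 aff ·: Ww
W/I-2 un ·: ww
W/II-1 aff I-1×I-2: Ww
W/II-2 un I-1×I-2: ww
⇒ W over [I-1,I-2,II-1,II-2]: 1 consistent

I-2 ∈ {FF Ss ww, Ff Ss ww}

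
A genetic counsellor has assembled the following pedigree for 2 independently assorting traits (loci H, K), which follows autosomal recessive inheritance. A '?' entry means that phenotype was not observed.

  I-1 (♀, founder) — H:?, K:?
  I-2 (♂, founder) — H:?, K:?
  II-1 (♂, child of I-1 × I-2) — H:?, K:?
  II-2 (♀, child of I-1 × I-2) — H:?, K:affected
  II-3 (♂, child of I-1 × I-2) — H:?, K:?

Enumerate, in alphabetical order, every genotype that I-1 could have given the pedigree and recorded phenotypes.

I-1 ∈ {HH Kk, HH kk, Hh Kk, Hh kk, hh Kk, hh kk}

H/I-1 ? ·: HH|Hh|hh
H/I-2 ? ·: HH|Hh|hh
H/II-1 ? I-1×I-2: HH|Hh|hh
H/II-2 ? I-1×I-2: HH|Hh|hh
H/II-3 ? I-1×I-2: HH|Hh|hh
⇒ H over [I-1,I-2,II-1,II-2,II-3]: 63 consistent
K/I-1 ? ·: Kk|kk
K/I-2 ? ·: Kk|kk
K/II-1 ? I-1×I-2: KK|Kk|kk
K/II-2 aff I-1×I-2: kk
K/II-3 ? I-1×I-2: KK|Kk|kk
⇒ K over [I-1,I-2,II-1,II-2,II-3]: 18 consistent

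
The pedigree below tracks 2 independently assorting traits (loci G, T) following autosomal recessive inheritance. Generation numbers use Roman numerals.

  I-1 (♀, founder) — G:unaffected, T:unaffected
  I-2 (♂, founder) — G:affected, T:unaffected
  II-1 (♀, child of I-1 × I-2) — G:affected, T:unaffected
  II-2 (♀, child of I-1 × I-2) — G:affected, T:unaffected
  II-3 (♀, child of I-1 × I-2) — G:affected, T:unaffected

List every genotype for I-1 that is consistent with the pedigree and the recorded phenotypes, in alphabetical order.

G/I-1 un ·: Gg
G/I-2 aff ·: gg
G/II-1 aff I-1×I-2: gg
G/II-2 aff I-1×I-2: gg
G/II-3 aff I-1×I-2: gg
⇒ G over [I-1,I-2,II-1,II-2,II-3]: 1 consistent
T/I-1 un ·: TT|Tt
T/I-2 un ·: TT|Tt
T/II-1 un I-1×I-2: TT|Tt
T/II-2 un I-1×I-2: TT|Tt
T/II-3 un I-1×I-2: TT|Tt
⇒ T over [I-1,I-2,II-1,II-2,II-3]: 25 consistent

I-1 ∈ {Gg TT, Gg Tt}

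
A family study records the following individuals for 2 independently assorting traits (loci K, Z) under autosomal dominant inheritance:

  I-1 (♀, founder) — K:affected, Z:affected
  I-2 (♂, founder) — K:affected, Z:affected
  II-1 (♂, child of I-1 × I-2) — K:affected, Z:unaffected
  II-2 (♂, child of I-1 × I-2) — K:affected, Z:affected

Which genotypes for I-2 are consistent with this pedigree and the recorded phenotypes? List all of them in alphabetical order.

I-2 ∈ {KK Zz, Kk Zz}

K/I-1 aff ·: Kk|KK
K/I-2 aff ·: Kk|KK
K/II-1 aff I-1×I-2: Kk|KK
K/II-2 aff I-1×I-2: Kk|KK
⇒ K over [I-1,I-2,II-1,II-2]: 13 consistent
Z/I-1 aff ·: Zz
Z/I-2 aff ·: Zz
Z/II-1 un I-1×I-2: zz
Z/II-2 aff I-1×I-2: Zz|ZZ
⇒ Z over [I-1,I-2,II-1,II-2]: 2 consistent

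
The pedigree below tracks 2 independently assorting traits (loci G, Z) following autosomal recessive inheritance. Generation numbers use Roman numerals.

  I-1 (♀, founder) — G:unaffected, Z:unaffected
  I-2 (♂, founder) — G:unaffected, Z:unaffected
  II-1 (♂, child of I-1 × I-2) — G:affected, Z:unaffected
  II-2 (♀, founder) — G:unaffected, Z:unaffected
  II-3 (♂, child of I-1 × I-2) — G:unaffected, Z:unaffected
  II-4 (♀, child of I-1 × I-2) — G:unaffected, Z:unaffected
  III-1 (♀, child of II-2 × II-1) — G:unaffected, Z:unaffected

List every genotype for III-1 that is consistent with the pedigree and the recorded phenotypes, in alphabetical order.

III-1 ∈ {Gg ZZ, Gg Zz}

G/I-1 un ·: Gg
G/I-2 un ·: Gg
G/II-1 aff I-1×I-2: gg
G/II-2 un ·: GG|Gg
G/II-3 un I-1×I-2: GG|Gg
G/II-4 un I-1×I-2: GG|Gg
G/III-1 un II-2×II-1: Gg
⇒ G over [I-1,I-2,II-1,II-2,II-3,II-4,III-1]: 8 consistent
Z/I-1 un ·: ZZ|Zz
Z/I-2 un ·: ZZ|Zz
Z/II-1 un I-1×I-2: ZZ|Zz
Z/II-2 un ·: ZZ|Zz
Z/II-3 un I-1×I-2: ZZ|Zz
Z/II-4 un I-1×I-2: ZZ|Zz
Z/III-1 un II-2×II-1: ZZ|Zz
⇒ Z over [I-1,I-2,II-1,II-2,II-3,II-4,III-1]: 87 consistent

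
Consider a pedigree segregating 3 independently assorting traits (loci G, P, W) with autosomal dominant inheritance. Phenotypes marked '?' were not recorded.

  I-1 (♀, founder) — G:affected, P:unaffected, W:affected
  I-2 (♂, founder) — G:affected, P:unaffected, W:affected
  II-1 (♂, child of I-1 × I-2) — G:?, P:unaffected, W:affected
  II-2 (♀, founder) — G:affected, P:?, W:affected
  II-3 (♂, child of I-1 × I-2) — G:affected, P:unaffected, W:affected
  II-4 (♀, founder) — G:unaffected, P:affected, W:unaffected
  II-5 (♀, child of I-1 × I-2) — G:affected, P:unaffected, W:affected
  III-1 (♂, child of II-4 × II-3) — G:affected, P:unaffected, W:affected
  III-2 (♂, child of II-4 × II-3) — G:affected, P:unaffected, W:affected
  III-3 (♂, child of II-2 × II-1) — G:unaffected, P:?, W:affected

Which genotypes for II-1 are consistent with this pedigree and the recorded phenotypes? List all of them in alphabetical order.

II-1 ∈ {Gg pp WW, Gg pp Ww, gg pp WW, gg pp Ww}

G/I-1 aff ·: Gg|GG
G/I-2 aff ·: Gg|GG
G/II-1 ? I-1×I-2: gg|Gg
G/II-2 aff ·: Gg
G/II-3 aff I-1×I-2: Gg|GG
G/II-4 un ·: gg
G/II-5 aff I-1×I-2: Gg|GG
G/III-1 aff II-4×II-3: Gg
G/III-2 aff II-4×II-3: Gg
G/III-3 un II-2×II-1: gg
⇒ G over [I-1,I-2,II-1,II-2,II-3,II-4,II-5,III-1,III-2,III-3]: 16 consistent
P/I-1 un ·: pp
P/I-2 un ·: pp
P/II-1 un I-1×I-2: pp
P/II-2 ? ·: pp|Pp|PP
P/II-3 un I-1×I-2: pp
P/II-4 aff ·: Pp
P/II-5 un I-1×I-2: pp
P/III-1 un II-4×II-3: pp
P/III-2 un II-4×II-3: pp
P/III-3 ? II-2×II-1: pp|Pp
⇒ P over [I-1,I-2,II-1,II-2,II-3,II-4,II-5,III-1,III-2,III-3]: 4 consistent
W/I-1 aff ·: Ww|WW
W/I-2 aff ·: Ww|WW
W/II-1 aff I-1×I-2: Ww|WW
W/II-2 aff ·: Ww|WW
W/II-3 aff I-1×I-2: Ww|WW
W/II-4 un ·: ww
W/II-5 aff I-1×I-2: Ww|WW
W/III-1 aff II-4×II-3: Ww
W/III-2 aff II-4×II-3: Ww
W/III-3 aff II-2×II-1: Ww|WW
⇒ W over [I-1,I-2,II-1,II-2,II-3,II-4,II-5,III-1,III-2,III-3]: 87 consistent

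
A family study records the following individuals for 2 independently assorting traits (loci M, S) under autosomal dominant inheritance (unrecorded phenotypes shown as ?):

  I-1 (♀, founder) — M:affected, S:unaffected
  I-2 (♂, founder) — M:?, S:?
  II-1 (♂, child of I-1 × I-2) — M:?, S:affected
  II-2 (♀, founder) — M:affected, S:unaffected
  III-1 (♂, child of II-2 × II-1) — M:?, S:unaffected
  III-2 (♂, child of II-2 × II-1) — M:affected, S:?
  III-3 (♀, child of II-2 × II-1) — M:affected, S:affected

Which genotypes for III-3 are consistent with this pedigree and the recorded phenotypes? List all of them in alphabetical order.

M/I-1 aff ·: Mm|MM
M/I-2 ? ·: mm|Mm|MM
M/II-1 ? I-1×I-2: mm|Mm|MM
M/II-2 aff ·: Mm|MM
M/III-1 ? II-2×II-1: mm|Mm|MM
M/III-2 aff II-2×II-1: Mm|MM
M/III-3 aff II-2×II-1: Mm|MM
⇒ M over [I-1,I-2,II-1,II-2,III-1,III-2,III-3]: 142 consistent
S/I-1 un ·: ss
S/I-2 ? ·: Ss|SS
S/II-1 aff I-1×I-2: Ss
S/II-2 un ·: ss
S/III-1 un II-2×II-1: ss
S/III-2 ? II-2×II-1: ss|Ss
S/III-3 aff II-2×II-1: Ss
⇒ S over [I-1,I-2,II-1,II-2,III-1,III-2,III-3]: 4 consistent

III-3 ∈ {MM Ss, Mm Ss}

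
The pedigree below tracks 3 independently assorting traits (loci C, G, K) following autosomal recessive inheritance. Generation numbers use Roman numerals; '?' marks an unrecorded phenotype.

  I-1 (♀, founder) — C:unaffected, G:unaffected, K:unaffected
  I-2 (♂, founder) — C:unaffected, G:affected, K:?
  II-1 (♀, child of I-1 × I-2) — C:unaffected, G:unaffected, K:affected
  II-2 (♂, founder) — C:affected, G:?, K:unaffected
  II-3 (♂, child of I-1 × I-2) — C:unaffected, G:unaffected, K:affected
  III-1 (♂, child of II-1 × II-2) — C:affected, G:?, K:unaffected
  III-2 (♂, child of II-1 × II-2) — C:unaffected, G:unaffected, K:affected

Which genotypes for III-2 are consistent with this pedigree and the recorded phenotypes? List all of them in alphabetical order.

C/I-1 un ·: CC|Cc
C/I-2 un ·: CC|Cc
C/II-1 un I-1×I-2: Cc
C/II-2 aff ·: cc
C/II-3 un I-1×I-2: CC|Cc
C/III-1 aff II-1×II-2: cc
C/III-2 un II-1×II-2: Cc
⇒ C over [I-1,I-2,II-1,II-2,II-3,III-1,III-2]: 6 consistent
G/I-1 un ·: GG|Gg
G/I-2 aff ·: gg
G/II-1 un I-1×I-2: Gg
G/II-2 ? ·: GG|Gg|gg
G/II-3 un I-1×I-2: Gg
G/III-1 ? II-1×II-2: GG|Gg|gg
G/III-2 un II-1×II-2: GG|Gg
⇒ G over [I-1,I-2,II-1,II-2,II-3,III-1,III-2]: 24 consistent
K/I-1 un ·: Kk
K/I-2 ? ·: Kk|kk
K/II-1 aff I-1×I-2: kk
K/II-2 un ·: Kk
K/II-3 aff I-1×I-2: kk
K/III-1 un II-1×II-2: Kk
K/III-2 aff II-1×II-2: kk
⇒ K over [I-1,I-2,II-1,II-2,II-3,III-1,III-2]: 2 consistent

III-2 ∈ {Cc GG kk, Cc Gg kk}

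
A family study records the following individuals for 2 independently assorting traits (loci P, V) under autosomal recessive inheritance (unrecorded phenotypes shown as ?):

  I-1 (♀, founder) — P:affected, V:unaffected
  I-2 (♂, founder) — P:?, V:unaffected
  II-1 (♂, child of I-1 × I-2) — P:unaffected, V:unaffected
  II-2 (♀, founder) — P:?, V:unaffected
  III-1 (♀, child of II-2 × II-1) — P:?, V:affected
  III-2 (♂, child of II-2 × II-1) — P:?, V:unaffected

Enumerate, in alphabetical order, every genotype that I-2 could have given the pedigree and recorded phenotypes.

I-2 ∈ {PP VV, PP Vv, Pp VV, Pp Vv}

P/I-1 aff ·: pp
P/I-2 ? ·: PP|Pp
P/II-1 un I-1×I-2: Pp
P/II-2 ? ·: PP|Pp|pp
P/III-1 ? II-2×II-1: PP|Pp|pp
P/III-2 ? II-2×II-1: PP|Pp|pp
⇒ P over [I-1,I-2,II-1,II-2,III-1,III-2]: 34 consistent
V/I-1 un ·: VV|Vv
V/I-2 un ·: VV|Vv
V/II-1 un I-1×I-2: Vv
V/II-2 un ·: Vv
V/III-1 aff II-2×II-1: vv
V/III-2 un II-2×II-1: VV|Vv
⇒ V over [I-1,I-2,II-1,II-2,III-1,III-2]: 6 consistent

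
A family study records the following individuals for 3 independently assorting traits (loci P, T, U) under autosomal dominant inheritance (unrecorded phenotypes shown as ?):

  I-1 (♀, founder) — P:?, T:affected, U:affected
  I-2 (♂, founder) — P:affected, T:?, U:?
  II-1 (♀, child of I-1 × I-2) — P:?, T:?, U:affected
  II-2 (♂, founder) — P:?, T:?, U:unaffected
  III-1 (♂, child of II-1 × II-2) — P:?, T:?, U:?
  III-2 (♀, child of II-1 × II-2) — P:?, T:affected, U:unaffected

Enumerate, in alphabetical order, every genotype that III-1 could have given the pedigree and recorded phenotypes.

III-1 ∈ {PP TT Uu, PP TT uu, PP Tt Uu, PP Tt uu, PP tt Uu, PP tt uu, Pp TT Uu, Pp TT uu, Pp Tt Uu, Pp Tt uu, Pp tt Uu, Pp tt uu, pp TT Uu, pp TT uu, pp Tt Uu, pp Tt uu, pp tt Uu, pp tt uu}

P/I-1 ? ·: pp|Pp|PP
P/I-2 aff ·: Pp|PP
P/II-1 ? I-1×I-2: pp|Pp|PP
P/II-2 ? ·: pp|Pp|PP
P/III-1 ? II-1×II-2: pp|Pp|PP
P/III-2 ? II-1×II-2: pp|Pp|PP
⇒ P over [I-1,I-2,II-1,II-2,III-1,III-2]: 121 consistent
T/I-1 aff ·: Tt|TT
T/I-2 ? ·: tt|Tt|TT
T/II-1 ? I-1×I-2: tt|Tt|TT
T/II-2 ? ·: tt|Tt|TT
T/III-1 ? II-1×II-2: tt|Tt|TT
T/III-2 aff II-1×II-2: Tt|TT
⇒ T over [I-1,I-2,II-1,II-2,III-1,III-2]: 90 consistent
U/I-1 aff ·: Uu|UU
U/I-2 ? ·: uu|Uu|UU
U/II-1 aff I-1×I-2: Uu
U/II-2 un ·: uu
U/III-1 ? II-1×II-2: uu|Uu
U/III-2 un II-1×II-2: uu
⇒ U over [I-1,I-2,II-1,II-2,III-1,III-2]: 10 consistent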